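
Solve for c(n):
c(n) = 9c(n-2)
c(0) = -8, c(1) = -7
Characteristic equation: x² - 9 = 0, which factors as (x - (3))(x - (-3)) = 0.
Roots r₁ = 3, r₂ = -3 (distinct).
General solution: c(n) = A·(3)^n + B·(-3)^n.
From c(0) = -8: A + B = -8.
From c(1) = -7: 3A - 3B = -7.
Solving: A = - \frac{31}{6}, B = - \frac{17}{6}.
So c(n) = - \frac{17 \left(-3\right)^{n}}{6} - \frac{31 \cdot 3^{n}}{6}.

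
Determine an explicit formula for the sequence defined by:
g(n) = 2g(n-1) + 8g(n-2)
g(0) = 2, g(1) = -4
Characteristic equation: x² - 2x - 8 = 0, which factors as (x - (4))(x - (-2)) = 0.
Roots r₁ = 4, r₂ = -2 (distinct).
General solution: g(n) = A·(4)^n + B·(-2)^n.
From g(0) = 2: A + B = 2.
From g(1) = -4: 4A - 2B = -4.
Solving: A = 0, B = 2.
So g(n) = 2 \left(-2\right)^{n}.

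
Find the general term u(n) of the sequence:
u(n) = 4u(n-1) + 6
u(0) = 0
First-order linear non-homogeneous.
Homogeneous solution: u_h(n) = A·(4)^n.
Try constant particular solution u_p = K: K = 4K + 6 ⇒ K = -2.
General: u(n) = A·(4)^n - 2.
Apply u(0) = 0: A - 2 = 0 ⇒ A = 2.
So u(n) = 2 \cdot 4^{n} - 2.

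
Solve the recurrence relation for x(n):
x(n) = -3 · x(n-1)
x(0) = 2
Pure geometric recurrence with ratio -3.
By induction x(n) = x(0) · (-3)^n = 2 \left(-3\right)^{n}.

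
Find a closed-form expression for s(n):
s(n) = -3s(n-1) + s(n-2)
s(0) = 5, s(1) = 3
Characteristic equation: x² + 3x - 1 = 0.
Discriminant Δ = (-3)² + 4·(1) = 13.
Roots r₁,₂ = (-3 ± √13)/2, so r₁ = - \frac{3}{2} + \frac{\sqrt{13}}{2}, r₂ = - \frac{\sqrt{13}}{2} - \frac{3}{2}.
General solution: s(n) = A·r₁^n + B·r₂^n.
From the initial conditions, A + B = 5 and r₁A + r₂B = 3.
Since r₁ - r₂ = √13: A = (3 - (5)r₂)/√13 = \frac{5}{2} + \frac{21 \sqrt{13}}{26}, and B = 5 - A = \frac{5}{2} - \frac{21 \sqrt{13}}{26}.
So s(n) = \left(\frac{5}{2} + \frac{21 \sqrt{13}}{26}\right)\left(- \frac{3}{2} + \frac{\sqrt{13}}{2}\right)^n + \left(\frac{5}{2} - \frac{21 \sqrt{13}}{26}\right)\left(- \frac{\sqrt{13}}{2} - \frac{3}{2}\right)^n.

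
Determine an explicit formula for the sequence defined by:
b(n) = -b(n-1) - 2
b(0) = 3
First-order linear non-homogeneous.
Homogeneous solution: b_h(n) = A·(-1)^n.
Try constant particular solution b_p = K: K = -K - 2 ⇒ K = -1.
General: b(n) = A·(-1)^n - 1.
Apply b(0) = 3: A - 1 = 3 ⇒ A = 4.
So b(n) = 4 \left(-1\right)^{n} - 1.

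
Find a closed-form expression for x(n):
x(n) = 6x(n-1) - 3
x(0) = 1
First-order linear non-homogeneous.
Homogeneous solution: x_h(n) = A·(6)^n.
Try constant particular solution x_p = K: K = 6K - 3 ⇒ K = \frac{3}{5}.
General: x(n) = A·(6)^n + \frac{3}{5}.
Apply x(0) = 1: A + \frac{3}{5} = 1 ⇒ A = \frac{2}{5}.
So x(n) = \frac{2 \cdot 6^{n}}{5} + \frac{3}{5}.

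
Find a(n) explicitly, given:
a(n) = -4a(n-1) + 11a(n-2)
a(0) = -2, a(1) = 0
Characteristic equation: x² + 4x - 11 = 0.
Discriminant Δ = (-4)² + 4·(11) = 60.
Roots r₁,₂ = (-4 ± √60)/2, so r₁ = -2 + \sqrt{15}, r₂ = - \sqrt{15} - 2.
General solution: a(n) = A·r₁^n + B·r₂^n.
From the initial conditions, A + B = -2 and r₁A + r₂B = 0.
Since r₁ - r₂ = √60: A = (0 - (-2)r₂)/√60 = -1 - \frac{2 \sqrt{15}}{15}, and B = -2 - A = -1 + \frac{2 \sqrt{15}}{15}.
So a(n) = \left(-1 - \frac{2 \sqrt{15}}{15}\right)\left(-2 + \sqrt{15}\right)^n + \left(-1 + \frac{2 \sqrt{15}}{15}\right)\left(- \sqrt{15} - 2\right)^n.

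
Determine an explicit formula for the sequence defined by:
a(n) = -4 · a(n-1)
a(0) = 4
Pure geometric recurrence with ratio -4.
By induction a(n) = a(0) · (-4)^n = 4 \left(-4\right)^{n}.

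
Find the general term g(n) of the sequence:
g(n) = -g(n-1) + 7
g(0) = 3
First-order linear non-homogeneous.
Homogeneous solution: g_h(n) = A·(-1)^n.
Try constant particular solution g_p = K: K = -K + 7 ⇒ K = \frac{7}{2}.
General: g(n) = A·(-1)^n + \frac{7}{2}.
Apply g(0) = 3: A + \frac{7}{2} = 3 ⇒ A = - \frac{1}{2}.
So g(n) = \frac{7}{2} - \frac{\left(-1\right)^{n}}{2}.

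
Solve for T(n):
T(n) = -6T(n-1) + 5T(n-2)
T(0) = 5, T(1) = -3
Characteristic equation: x² + 6x - 5 = 0.
Discriminant Δ = (-6)² + 4·(5) = 56.
Roots r₁,₂ = (-6 ± √56)/2, so r₁ = -3 + \sqrt{14}, r₂ = - \sqrt{14} - 3.
General solution: T(n) = A·r₁^n + B·r₂^n.
From the initial conditions, A + B = 5 and r₁A + r₂B = -3.
Since r₁ - r₂ = √56: A = (-3 - (5)r₂)/√56 = \frac{3 \sqrt{14}}{7} + \frac{5}{2}, and B = 5 - A = \frac{5}{2} - \frac{3 \sqrt{14}}{7}.
So T(n) = \left(\frac{3 \sqrt{14}}{7} + \frac{5}{2}\right)\left(-3 + \sqrt{14}\right)^n + \left(\frac{5}{2} - \frac{3 \sqrt{14}}{7}\right)\left(- \sqrt{14} - 3\right)^n.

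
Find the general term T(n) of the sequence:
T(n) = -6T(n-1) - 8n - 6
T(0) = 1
First-order linear with linear forcing.
Homogeneous solution: T_h(n) = A·(-6)^n.
Try particular T_p(n) = pn + q. Substituting:
  pn + q = -6(p(n-1) + q) - 8n - 6.
Matching the n-coefficient: p = -6p - 8 ⇒ p = - \frac{8}{7}.
Matching constants: q = 6p - 6q - 6 ⇒ q = - \frac{90}{49}.
General: T(n) = A·(-6)^n - \frac{8 n}{7} - \frac{90}{49}.
Apply T(0) = 1: A - \frac{90}{49} = 1 ⇒ A = \frac{139}{49}.
So T(n) = \frac{139 \left(-6\right)^{n}}{49} - \frac{8 n}{7} - \frac{90}{49}.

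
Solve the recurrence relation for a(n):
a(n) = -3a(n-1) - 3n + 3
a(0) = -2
First-order linear with linear forcing.
Homogeneous solution: a_h(n) = A·(-3)^n.
Try particular a_p(n) = pn + q. Substituting:
  pn + q = -3(p(n-1) + q) - 3n + 3.
Matching the n-coefficient: p = -3p - 3 ⇒ p = - \frac{3}{4}.
Matching constants: q = 3p - 3q + 3 ⇒ q = \frac{3}{16}.
General: a(n) = A·(-3)^n - \frac{3 n}{4} + \frac{3}{16}.
Apply a(0) = -2: A + \frac{3}{16} = -2 ⇒ A = - \frac{35}{16}.
So a(n) = - \frac{35 \left(-3\right)^{n}}{16} - \frac{3 n}{4} + \frac{3}{16}.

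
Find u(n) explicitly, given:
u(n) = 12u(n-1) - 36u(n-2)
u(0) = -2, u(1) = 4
Characteristic equation: x² - 12x + 36 = 0, which is (x - (6))².
Repeated root r = 6.
General solution: u(n) = (A + Bn)·(6)^n.
From u(0) = -2: A = -2.
From u(1) = 4: (A + B)·(6) = 4 ⇒ B = \frac{8}{3}.
So u(n) = \left(\frac{8 n}{3} - 2\right) \cdot (6)^n.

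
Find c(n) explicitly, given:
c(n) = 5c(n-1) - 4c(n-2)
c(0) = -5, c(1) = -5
Characteristic equation: x² - 5x + 4 = 0, which factors as (x - (4))(x - (1)) = 0.
Roots r₁ = 4, r₂ = 1 (distinct).
General solution: c(n) = A·(4)^n + B·(1)^n.
From c(0) = -5: A + B = -5.
From c(1) = -5: 4A + B = -5.
Solving: A = 0, B = -5.
So c(n) = -5.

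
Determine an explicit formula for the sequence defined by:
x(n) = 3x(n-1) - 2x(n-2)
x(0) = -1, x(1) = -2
Characteristic equation: x² - 3x + 2 = 0, which factors as (x - (2))(x - (1)) = 0.
Roots r₁ = 2, r₂ = 1 (distinct).
General solution: x(n) = A·(2)^n + B·(1)^n.
From x(0) = -1: A + B = -1.
From x(1) = -2: 2A + B = -2.
Solving: A = -1, B = 0.
So x(n) = - 2^{n}.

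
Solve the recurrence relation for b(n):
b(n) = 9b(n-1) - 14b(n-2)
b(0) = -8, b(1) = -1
Characteristic equation: x² - 9x + 14 = 0, which factors as (x - (2))(x - (7)) = 0.
Roots r₁ = 2, r₂ = 7 (distinct).
General solution: b(n) = A·(2)^n + B·(7)^n.
From b(0) = -8: A + B = -8.
From b(1) = -1: 2A + 7B = -1.
Solving: A = -11, B = 3.
So b(n) = - 11 \cdot 2^{n} + 3 \cdot 7^{n}.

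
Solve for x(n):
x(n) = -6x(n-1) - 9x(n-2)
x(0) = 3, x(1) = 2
Characteristic equation: x² + 6x + 9 = 0, which is (x - (-3))².
Repeated root r = -3.
General solution: x(n) = (A + Bn)·(-3)^n.
From x(0) = 3: A = 3.
From x(1) = 2: (A + B)·(-3) = 2 ⇒ B = - \frac{11}{3}.
So x(n) = \left(3 - \frac{11 n}{3}\right) \cdot (-3)^n.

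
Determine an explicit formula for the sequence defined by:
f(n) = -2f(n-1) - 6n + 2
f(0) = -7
First-order linear with linear forcing.
Homogeneous solution: f_h(n) = A·(-2)^n.
Try particular f_p(n) = pn + q. Substituting:
  pn + q = -2(p(n-1) + q) - 6n + 2.
Matching the n-coefficient: p = -2p - 6 ⇒ p = -2.
Matching constants: q = 2p - 2q + 2 ⇒ q = - \frac{2}{3}.
General: f(n) = A·(-2)^n - 2 n - \frac{2}{3}.
Apply f(0) = -7: A - \frac{2}{3} = -7 ⇒ A = - \frac{19}{3}.
So f(n) = - \frac{19 \left(-2\right)^{n}}{3} - 2 n - \frac{2}{3}.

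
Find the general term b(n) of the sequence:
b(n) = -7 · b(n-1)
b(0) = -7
Pure geometric recurrence with ratio -7.
By induction b(n) = b(0) · (-7)^n = - 7 \left(-7\right)^{n}.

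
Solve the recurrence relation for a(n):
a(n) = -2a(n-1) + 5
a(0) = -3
First-order linear non-homogeneous.
Homogeneous solution: a_h(n) = A·(-2)^n.
Try constant particular solution a_p = K: K = -2K + 5 ⇒ K = \frac{5}{3}.
General: a(n) = A·(-2)^n + \frac{5}{3}.
Apply a(0) = -3: A + \frac{5}{3} = -3 ⇒ A = - \frac{14}{3}.
So a(n) = \frac{5}{3} - \frac{14 \left(-2\right)^{n}}{3}.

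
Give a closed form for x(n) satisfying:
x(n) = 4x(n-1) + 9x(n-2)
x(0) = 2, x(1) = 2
Characteristic equation: x² - 4x - 9 = 0.
Discriminant Δ = (4)² + 4·(9) = 52.
Roots r₁,₂ = (4 ± √52)/2, so r₁ = 2 + \sqrt{13}, r₂ = 2 - \sqrt{13}.
General solution: x(n) = A·r₁^n + B·r₂^n.
From the initial conditions, A + B = 2 and r₁A + r₂B = 2.
Since r₁ - r₂ = √52: A = (2 - (2)r₂)/√52 = 1 - \frac{\sqrt{13}}{13}, and B = 2 - A = \frac{\sqrt{13}}{13} + 1.
So x(n) = \left(1 - \frac{\sqrt{13}}{13}\right)\left(2 + \sqrt{13}\right)^n + \left(\frac{\sqrt{13}}{13} + 1\right)\left(2 - \sqrt{13}\right)^n.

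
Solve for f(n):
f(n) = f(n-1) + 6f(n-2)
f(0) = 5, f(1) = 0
Characteristic equation: x² - x - 6 = 0, which factors as (x - (3))(x - (-2)) = 0.
Roots r₁ = 3, r₂ = -2 (distinct).
General solution: f(n) = A·(3)^n + B·(-2)^n.
From f(0) = 5: A + B = 5.
From f(1) = 0: 3A - 2B = 0.
Solving: A = 2, B = 3.
So f(n) = 3 \left(-2\right)^{n} + 2 \cdot 3^{n}.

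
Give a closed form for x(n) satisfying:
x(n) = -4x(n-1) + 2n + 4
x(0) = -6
First-order linear with linear forcing.
Homogeneous solution: x_h(n) = A·(-4)^n.
Try particular x_p(n) = pn + q. Substituting:
  pn + q = -4(p(n-1) + q) + 2n + 4.
Matching the n-coefficient: p = -4p + 2 ⇒ p = \frac{2}{5}.
Matching constants: q = 4p - 4q + 4 ⇒ q = \frac{28}{25}.
General: x(n) = A·(-4)^n + \frac{2 n}{5} + \frac{28}{25}.
Apply x(0) = -6: A + \frac{28}{25} = -6 ⇒ A = - \frac{178}{25}.
So x(n) = - \frac{178 \left(-4\right)^{n}}{25} + \frac{2 n}{5} + \frac{28}{25}.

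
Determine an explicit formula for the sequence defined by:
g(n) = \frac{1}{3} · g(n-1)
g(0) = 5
Pure geometric recurrence with ratio \frac{1}{3}.
By induction g(n) = g(0) · (\frac{1}{3})^n = 5 \cdot 3^{- n}.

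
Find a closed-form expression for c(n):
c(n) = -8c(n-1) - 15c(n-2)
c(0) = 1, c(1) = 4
Characteristic equation: x² + 8x + 15 = 0, which factors as (x - (-3))(x - (-5)) = 0.
Roots r₁ = -3, r₂ = -5 (distinct).
General solution: c(n) = A·(-3)^n + B·(-5)^n.
From c(0) = 1: A + B = 1.
From c(1) = 4: -3A - 5B = 4.
Solving: A = \frac{9}{2}, B = - \frac{7}{2}.
So c(n) = \frac{9 \left(-3\right)^{n}}{2} - \frac{7 \left(-5\right)^{n}}{2}.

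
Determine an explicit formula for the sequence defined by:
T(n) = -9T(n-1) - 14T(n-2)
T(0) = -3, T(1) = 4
Characteristic equation: x² + 9x + 14 = 0, which factors as (x - (-7))(x - (-2)) = 0.
Roots r₁ = -7, r₂ = -2 (distinct).
General solution: T(n) = A·(-7)^n + B·(-2)^n.
From T(0) = -3: A + B = -3.
From T(1) = 4: -7A - 2B = 4.
Solving: A = \frac{2}{5}, B = - \frac{17}{5}.
So T(n) = - \frac{17 \left(-2\right)^{n}}{5} + \frac{2 \left(-7\right)^{n}}{5}.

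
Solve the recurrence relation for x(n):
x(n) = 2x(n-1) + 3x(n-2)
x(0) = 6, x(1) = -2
Characteristic equation: x² - 2x - 3 = 0, which factors as (x - (-1))(x - (3)) = 0.
Roots r₁ = -1, r₂ = 3 (distinct).
General solution: x(n) = A·(-1)^n + B·(3)^n.
From x(0) = 6: A + B = 6.
From x(1) = -2: -A + 3B = -2.
Solving: A = 5, B = 1.
So x(n) = 5 \left(-1\right)^{n} + 3^{n}.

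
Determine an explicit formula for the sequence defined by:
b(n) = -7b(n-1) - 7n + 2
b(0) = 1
First-order linear with linear forcing.
Homogeneous solution: b_h(n) = A·(-7)^n.
Try particular b_p(n) = pn + q. Substituting:
  pn + q = -7(p(n-1) + q) - 7n + 2.
Matching the n-coefficient: p = -7p - 7 ⇒ p = - \frac{7}{8}.
Matching constants: q = 7p - 7q + 2 ⇒ q = - \frac{33}{64}.
General: b(n) = A·(-7)^n - \frac{7 n}{8} - \frac{33}{64}.
Apply b(0) = 1: A - \frac{33}{64} = 1 ⇒ A = \frac{97}{64}.
So b(n) = \frac{97 \left(-7\right)^{n}}{64} - \frac{7 n}{8} - \frac{33}{64}.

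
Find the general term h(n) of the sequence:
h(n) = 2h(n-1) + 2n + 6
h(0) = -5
First-order linear with linear forcing.
Homogeneous solution: h_h(n) = A·(2)^n.
Try particular h_p(n) = pn + q. Substituting:
  pn + q = 2(p(n-1) + q) + 2n + 6.
Matching the n-coefficient: p = 2p + 2 ⇒ p = -2.
Matching constants: q = -2p + 2q + 6 ⇒ q = -10.
General: h(n) = A·(2)^n - 2 n - 10.
Apply h(0) = -5: A - 10 = -5 ⇒ A = 5.
So h(n) = 5 \cdot 2^{n} - 2 n - 10.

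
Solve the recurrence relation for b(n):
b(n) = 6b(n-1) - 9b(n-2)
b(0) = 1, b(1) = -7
Characteristic equation: x² - 6x + 9 = 0, which is (x - (3))².
Repeated root r = 3.
General solution: b(n) = (A + Bn)·(3)^n.
From b(0) = 1: A = 1.
From b(1) = -7: (A + B)·(3) = -7 ⇒ B = - \frac{10}{3}.
So b(n) = \left(1 - \frac{10 n}{3}\right) \cdot (3)^n.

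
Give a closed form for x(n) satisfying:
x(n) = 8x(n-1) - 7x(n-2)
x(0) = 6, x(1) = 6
Characteristic equation: x² - 8x + 7 = 0, which factors as (x - (1))(x - (7)) = 0.
Roots r₁ = 1, r₂ = 7 (distinct).
General solution: x(n) = A·(1)^n + B·(7)^n.
From x(0) = 6: A + B = 6.
From x(1) = 6: A + 7B = 6.
Solving: A = 6, B = 0.
So x(n) = 6.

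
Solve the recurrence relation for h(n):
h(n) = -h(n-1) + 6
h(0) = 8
First-order linear non-homogeneous.
Homogeneous solution: h_h(n) = A·(-1)^n.
Try constant particular solution h_p = K: K = -K + 6 ⇒ K = 3.
General: h(n) = A·(-1)^n + 3.
Apply h(0) = 8: A + 3 = 8 ⇒ A = 5.
So h(n) = 5 \left(-1\right)^{n} + 3.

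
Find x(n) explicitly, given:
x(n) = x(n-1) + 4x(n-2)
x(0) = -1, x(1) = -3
Characteristic equation: x² - x - 4 = 0.
Discriminant Δ = (1)² + 4·(4) = 17.
Roots r₁,₂ = (1 ± √17)/2, so r₁ = \frac{1}{2} + \frac{\sqrt{17}}{2}, r₂ = \frac{1}{2} - \frac{\sqrt{17}}{2}.
General solution: x(n) = A·r₁^n + B·r₂^n.
From the initial conditions, A + B = -1 and r₁A + r₂B = -3.
Since r₁ - r₂ = √17: A = (-3 - (-1)r₂)/√17 = - \frac{5 \sqrt{17}}{34} - \frac{1}{2}, and B = -1 - A = - \frac{1}{2} + \frac{5 \sqrt{17}}{34}.
So x(n) = \left(- \frac{5 \sqrt{17}}{34} - \frac{1}{2}\right)\left(\frac{1}{2} + \frac{\sqrt{17}}{2}\right)^n + \left(- \frac{1}{2} + \frac{5 \sqrt{17}}{34}\right)\left(\frac{1}{2} - \frac{\sqrt{17}}{2}\right)^n.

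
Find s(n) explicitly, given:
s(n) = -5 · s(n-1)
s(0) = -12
Pure geometric recurrence with ratio -5.
By induction s(n) = s(0) · (-5)^n = - 12 \left(-5\right)^{n}.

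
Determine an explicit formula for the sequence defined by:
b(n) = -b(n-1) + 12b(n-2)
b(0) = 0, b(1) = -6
Characteristic equation: x² + x - 12 = 0, which factors as (x - (-4))(x - (3)) = 0.
Roots r₁ = -4, r₂ = 3 (distinct).
General solution: b(n) = A·(-4)^n + B·(3)^n.
From b(0) = 0: A + B = 0.
From b(1) = -6: -4A + 3B = -6.
Solving: A = \frac{6}{7}, B = - \frac{6}{7}.
So b(n) = \frac{6 \left(-4\right)^{n}}{7} - \frac{6 \cdot 3^{n}}{7}.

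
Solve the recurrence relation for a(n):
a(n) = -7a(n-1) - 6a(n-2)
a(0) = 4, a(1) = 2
Characteristic equation: x² + 7x + 6 = 0, which factors as (x - (-1))(x - (-6)) = 0.
Roots r₁ = -1, r₂ = -6 (distinct).
General solution: a(n) = A·(-1)^n + B·(-6)^n.
From a(0) = 4: A + B = 4.
From a(1) = 2: -A - 6B = 2.
Solving: A = \frac{26}{5}, B = - \frac{6}{5}.
So a(n) = \frac{26 \left(-1\right)^{n}}{5} - \frac{6 \left(-6\right)^{n}}{5}.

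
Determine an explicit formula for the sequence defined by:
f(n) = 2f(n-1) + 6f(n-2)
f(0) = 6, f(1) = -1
Characteristic equation: x² - 2x - 6 = 0.
Discriminant Δ = (2)² + 4·(6) = 28.
Roots r₁,₂ = (2 ± √28)/2, so r₁ = 1 + \sqrt{7}, r₂ = 1 - \sqrt{7}.
General solution: f(n) = A·r₁^n + B·r₂^n.
From the initial conditions, A + B = 6 and r₁A + r₂B = -1.
Since r₁ - r₂ = √28: A = (-1 - (6)r₂)/√28 = 3 - \frac{\sqrt{7}}{2}, and B = 6 - A = \frac{\sqrt{7}}{2} + 3.
So f(n) = \left(3 - \frac{\sqrt{7}}{2}\right)\left(1 + \sqrt{7}\right)^n + \left(\frac{\sqrt{7}}{2} + 3\right)\left(1 - \sqrt{7}\right)^n.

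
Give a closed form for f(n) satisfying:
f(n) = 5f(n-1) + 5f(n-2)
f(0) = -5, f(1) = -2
Characteristic equation: x² - 5x - 5 = 0.
Discriminant Δ = (5)² + 4·(5) = 45.
Roots r₁,₂ = (5 ± √45)/2, so r₁ = \frac{5}{2} + \frac{3 \sqrt{5}}{2}, r₂ = \frac{5}{2} - \frac{3 \sqrt{5}}{2}.
General solution: f(n) = A·r₁^n + B·r₂^n.
From the initial conditions, A + B = -5 and r₁A + r₂B = -2.
Since r₁ - r₂ = √45: A = (-2 - (-5)r₂)/√45 = - \frac{5}{2} + \frac{7 \sqrt{5}}{10}, and B = -5 - A = - \frac{5}{2} - \frac{7 \sqrt{5}}{10}.
So f(n) = \left(- \frac{5}{2} + \frac{7 \sqrt{5}}{10}\right)\left(\frac{5}{2} + \frac{3 \sqrt{5}}{2}\right)^n + \left(- \frac{5}{2} - \frac{7 \sqrt{5}}{10}\right)\left(\frac{5}{2} - \frac{3 \sqrt{5}}{2}\right)^n.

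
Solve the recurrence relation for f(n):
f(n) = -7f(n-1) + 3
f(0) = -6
First-order linear non-homogeneous.
Homogeneous solution: f_h(n) = A·(-7)^n.
Try constant particular solution f_p = K: K = -7K + 3 ⇒ K = \frac{3}{8}.
General: f(n) = A·(-7)^n + \frac{3}{8}.
Apply f(0) = -6: A + \frac{3}{8} = -6 ⇒ A = - \frac{51}{8}.
So f(n) = \frac{3}{8} - \frac{51 \left(-7\right)^{n}}{8}.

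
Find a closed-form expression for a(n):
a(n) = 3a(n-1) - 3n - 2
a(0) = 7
First-order linear with linear forcing.
Homogeneous solution: a_h(n) = A·(3)^n.
Try particular a_p(n) = pn + q. Substituting:
  pn + q = 3(p(n-1) + q) - 3n - 2.
Matching the n-coefficient: p = 3p - 3 ⇒ p = \frac{3}{2}.
Matching constants: q = -3p + 3q - 2 ⇒ q = \frac{13}{4}.
General: a(n) = A·(3)^n + \frac{3 n}{2} + \frac{13}{4}.
Apply a(0) = 7: A + \frac{13}{4} = 7 ⇒ A = \frac{15}{4}.
So a(n) = \frac{15 \cdot 3^{n}}{4} + \frac{3 n}{2} + \frac{13}{4}.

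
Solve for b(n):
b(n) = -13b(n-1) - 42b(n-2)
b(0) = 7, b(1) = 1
Characteristic equation: x² + 13x + 42 = 0, which factors as (x - (-7))(x - (-6)) = 0.
Roots r₁ = -7, r₂ = -6 (distinct).
General solution: b(n) = A·(-7)^n + B·(-6)^n.
From b(0) = 7: A + B = 7.
From b(1) = 1: -7A - 6B = 1.
Solving: A = -43, B = 50.
So b(n) = 50 \left(-6\right)^{n} - 43 \left(-7\right)^{n}.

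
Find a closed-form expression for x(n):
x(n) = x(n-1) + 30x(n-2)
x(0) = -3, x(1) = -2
Characteristic equation: x² - x - 30 = 0, which factors as (x - (-5))(x - (6)) = 0.
Roots r₁ = -5, r₂ = 6 (distinct).
General solution: x(n) = A·(-5)^n + B·(6)^n.
From x(0) = -3: A + B = -3.
From x(1) = -2: -5A + 6B = -2.
Solving: A = - \frac{16}{11}, B = - \frac{17}{11}.
So x(n) = - \frac{16 \left(-5\right)^{n}}{11} - \frac{17 \cdot 6^{n}}{11}.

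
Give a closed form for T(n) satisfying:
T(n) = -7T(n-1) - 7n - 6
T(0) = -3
First-order linear with linear forcing.
Homogeneous solution: T_h(n) = A·(-7)^n.
Try particular T_p(n) = pn + q. Substituting:
  pn + q = -7(p(n-1) + q) - 7n - 6.
Matching the n-coefficient: p = -7p - 7 ⇒ p = - \frac{7}{8}.
Matching constants: q = 7p - 7q - 6 ⇒ q = - \frac{97}{64}.
General: T(n) = A·(-7)^n - \frac{7 n}{8} - \frac{97}{64}.
Apply T(0) = -3: A - \frac{97}{64} = -3 ⇒ A = - \frac{95}{64}.
So T(n) = - \frac{95 \left(-7\right)^{n}}{64} - \frac{7 n}{8} - \frac{97}{64}.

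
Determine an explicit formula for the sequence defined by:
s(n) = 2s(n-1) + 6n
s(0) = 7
First-order linear with linear forcing.
Homogeneous solution: s_h(n) = A·(2)^n.
Try particular s_p(n) = pn + q. Substituting:
  pn + q = 2(p(n-1) + q) + 6n.
Matching the n-coefficient: p = 2p + 6 ⇒ p = -6.
Matching constants: q = -2p + 2q ⇒ q = -12.
General: s(n) = A·(2)^n - 6 n - 12.
Apply s(0) = 7: A - 12 = 7 ⇒ A = 19.
So s(n) = 19 \cdot 2^{n} - 6 n - 12.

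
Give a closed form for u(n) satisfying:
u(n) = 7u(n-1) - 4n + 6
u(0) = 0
First-order linear with linear forcing.
Homogeneous solution: u_h(n) = A·(7)^n.
Try particular u_p(n) = pn + q. Substituting:
  pn + q = 7(p(n-1) + q) - 4n + 6.
Matching the n-coefficient: p = 7p - 4 ⇒ p = \frac{2}{3}.
Matching constants: q = -7p + 7q + 6 ⇒ q = - \frac{2}{9}.
General: u(n) = A·(7)^n + \frac{2 n}{3} - \frac{2}{9}.
Apply u(0) = 0: A - \frac{2}{9} = 0 ⇒ A = \frac{2}{9}.
So u(n) = \frac{2 \cdot 7^{n}}{9} + \frac{2 n}{3} - \frac{2}{9}.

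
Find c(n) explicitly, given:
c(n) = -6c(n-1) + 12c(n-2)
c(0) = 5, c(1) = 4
Characteristic equation: x² + 6x - 12 = 0.
Discriminant Δ = (-6)² + 4·(12) = 84.
Roots r₁,₂ = (-6 ± √84)/2, so r₁ = -3 + \sqrt{21}, r₂ = - \sqrt{21} - 3.
General solution: c(n) = A·r₁^n + B·r₂^n.
From the initial conditions, A + B = 5 and r₁A + r₂B = 4.
Since r₁ - r₂ = √84: A = (4 - (5)r₂)/√84 = \frac{19 \sqrt{21}}{42} + \frac{5}{2}, and B = 5 - A = \frac{5}{2} - \frac{19 \sqrt{21}}{42}.
So c(n) = \left(\frac{19 \sqrt{21}}{42} + \frac{5}{2}\right)\left(-3 + \sqrt{21}\right)^n + \left(\frac{5}{2} - \frac{19 \sqrt{21}}{42}\right)\left(- \sqrt{21} - 3\right)^n.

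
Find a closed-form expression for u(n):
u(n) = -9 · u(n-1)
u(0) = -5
Pure geometric recurrence with ratio -9.
By induction u(n) = u(0) · (-9)^n = - 5 \left(-9\right)^{n}.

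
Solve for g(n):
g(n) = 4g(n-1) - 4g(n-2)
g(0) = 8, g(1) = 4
Characteristic equation: x² - 4x + 4 = 0, which is (x - (2))².
Repeated root r = 2.
General solution: g(n) = (A + Bn)·(2)^n.
From g(0) = 8: A = 8.
From g(1) = 4: (A + B)·(2) = 4 ⇒ B = -6.
So g(n) = \left(8 - 6 n\right) \cdot (2)^n.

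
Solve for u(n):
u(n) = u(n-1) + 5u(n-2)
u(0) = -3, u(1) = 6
Characteristic equation: x² - x - 5 = 0.
Discriminant Δ = (1)² + 4·(5) = 21.
Roots r₁,₂ = (1 ± √21)/2, so r₁ = \frac{1}{2} + \frac{\sqrt{21}}{2}, r₂ = \frac{1}{2} - \frac{\sqrt{21}}{2}.
General solution: u(n) = A·r₁^n + B·r₂^n.
From the initial conditions, A + B = -3 and r₁A + r₂B = 6.
Since r₁ - r₂ = √21: A = (6 - (-3)r₂)/√21 = - \frac{3}{2} + \frac{5 \sqrt{21}}{14}, and B = -3 - A = - \frac{5 \sqrt{21}}{14} - \frac{3}{2}.
So u(n) = \left(- \frac{3}{2} + \frac{5 \sqrt{21}}{14}\right)\left(\frac{1}{2} + \frac{\sqrt{21}}{2}\right)^n + \left(- \frac{5 \sqrt{21}}{14} - \frac{3}{2}\right)\left(\frac{1}{2} - \frac{\sqrt{21}}{2}\right)^n.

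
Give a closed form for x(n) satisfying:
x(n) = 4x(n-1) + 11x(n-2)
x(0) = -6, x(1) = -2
Characteristic equation: x² - 4x - 11 = 0.
Discriminant Δ = (4)² + 4·(11) = 60.
Roots r₁,₂ = (4 ± √60)/2, so r₁ = 2 + \sqrt{15}, r₂ = 2 - \sqrt{15}.
General solution: x(n) = A·r₁^n + B·r₂^n.
From the initial conditions, A + B = -6 and r₁A + r₂B = -2.
Since r₁ - r₂ = √60: A = (-2 - (-6)r₂)/√60 = -3 + \frac{\sqrt{15}}{3}, and B = -6 - A = -3 - \frac{\sqrt{15}}{3}.
So x(n) = \left(-3 + \frac{\sqrt{15}}{3}\right)\left(2 + \sqrt{15}\right)^n + \left(-3 - \frac{\sqrt{15}}{3}\right)\left(2 - \sqrt{15}\right)^n.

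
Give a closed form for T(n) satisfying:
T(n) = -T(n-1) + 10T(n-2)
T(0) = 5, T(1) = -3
Characteristic equation: x² + x - 10 = 0.
Discriminant Δ = (-1)² + 4·(10) = 41.
Roots r₁,₂ = (-1 ± √41)/2, so r₁ = - \frac{1}{2} + \frac{\sqrt{41}}{2}, r₂ = - \frac{\sqrt{41}}{2} - \frac{1}{2}.
General solution: T(n) = A·r₁^n + B·r₂^n.
From the initial conditions, A + B = 5 and r₁A + r₂B = -3.
Since r₁ - r₂ = √41: A = (-3 - (5)r₂)/√41 = \frac{5}{2} - \frac{\sqrt{41}}{82}, and B = 5 - A = \frac{\sqrt{41}}{82} + \frac{5}{2}.
So T(n) = \left(\frac{5}{2} - \frac{\sqrt{41}}{82}\right)\left(- \frac{1}{2} + \frac{\sqrt{41}}{2}\right)^n + \left(\frac{\sqrt{41}}{82} + \frac{5}{2}\right)\left(- \frac{\sqrt{41}}{2} - \frac{1}{2}\right)^n.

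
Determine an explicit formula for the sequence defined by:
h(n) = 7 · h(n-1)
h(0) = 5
Pure geometric recurrence with ratio 7.
By induction h(n) = h(0) · (7)^n = 5 \cdot 7^{n}.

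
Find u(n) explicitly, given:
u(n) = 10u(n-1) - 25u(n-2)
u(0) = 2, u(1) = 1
Characteristic equation: x² - 10x + 25 = 0, which is (x - (5))².
Repeated root r = 5.
General solution: u(n) = (A + Bn)·(5)^n.
From u(0) = 2: A = 2.
From u(1) = 1: (A + B)·(5) = 1 ⇒ B = - \frac{9}{5}.
So u(n) = \left(2 - \frac{9 n}{5}\right) \cdot (5)^n.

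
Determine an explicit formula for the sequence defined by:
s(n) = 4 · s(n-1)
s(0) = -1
Pure geometric recurrence with ratio 4.
By induction s(n) = s(0) · (4)^n = - 4^{n}.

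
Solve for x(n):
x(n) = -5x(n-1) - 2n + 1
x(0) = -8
First-order linear with linear forcing.
Homogeneous solution: x_h(n) = A·(-5)^n.
Try particular x_p(n) = pn + q. Substituting:
  pn + q = -5(p(n-1) + q) - 2n + 1.
Matching the n-coefficient: p = -5p - 2 ⇒ p = - \frac{1}{3}.
Matching constants: q = 5p - 5q + 1 ⇒ q = - \frac{1}{9}.
General: x(n) = A·(-5)^n - \frac{n}{3} - \frac{1}{9}.
Apply x(0) = -8: A - \frac{1}{9} = -8 ⇒ A = - \frac{71}{9}.
So x(n) = - \frac{71 \left(-5\right)^{n}}{9} - \frac{n}{3} - \frac{1}{9}.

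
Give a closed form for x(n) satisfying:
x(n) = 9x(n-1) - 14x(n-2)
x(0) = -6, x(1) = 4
Characteristic equation: x² - 9x + 14 = 0, which factors as (x - (7))(x - (2)) = 0.
Roots r₁ = 7, r₂ = 2 (distinct).
General solution: x(n) = A·(7)^n + B·(2)^n.
From x(0) = -6: A + B = -6.
From x(1) = 4: 7A + 2B = 4.
Solving: A = \frac{16}{5}, B = - \frac{46}{5}.
So x(n) = - \frac{46 \cdot 2^{n}}{5} + \frac{16 \cdot 7^{n}}{5}.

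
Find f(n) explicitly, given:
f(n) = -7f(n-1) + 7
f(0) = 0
First-order linear non-homogeneous.
Homogeneous solution: f_h(n) = A·(-7)^n.
Try constant particular solution f_p = K: K = -7K + 7 ⇒ K = \frac{7}{8}.
General: f(n) = A·(-7)^n + \frac{7}{8}.
Apply f(0) = 0: A + \frac{7}{8} = 0 ⇒ A = - \frac{7}{8}.
So f(n) = \frac{7}{8} - \frac{7 \left(-7\right)^{n}}{8}.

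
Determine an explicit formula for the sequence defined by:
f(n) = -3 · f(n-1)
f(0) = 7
Pure geometric recurrence with ratio -3.
By induction f(n) = f(0) · (-3)^n = 7 \left(-3\right)^{n}.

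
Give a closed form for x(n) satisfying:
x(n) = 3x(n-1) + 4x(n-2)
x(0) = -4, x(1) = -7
Characteristic equation: x² - 3x - 4 = 0, which factors as (x - (-1))(x - (4)) = 0.
Roots r₁ = -1, r₂ = 4 (distinct).
General solution: x(n) = A·(-1)^n + B·(4)^n.
From x(0) = -4: A + B = -4.
From x(1) = -7: -A + 4B = -7.
Solving: A = - \frac{9}{5}, B = - \frac{11}{5}.
So x(n) = - \frac{9 \left(-1\right)^{n}}{5} - \frac{11 \cdot 4^{n}}{5}.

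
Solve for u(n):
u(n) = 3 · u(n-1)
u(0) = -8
Pure geometric recurrence with ratio 3.
By induction u(n) = u(0) · (3)^n = - 8 \cdot 3^{n}.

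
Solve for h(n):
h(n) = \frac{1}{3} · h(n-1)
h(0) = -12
Pure geometric recurrence with ratio \frac{1}{3}.
By induction h(n) = h(0) · (\frac{1}{3})^n = - 12 \cdot 3^{- n}.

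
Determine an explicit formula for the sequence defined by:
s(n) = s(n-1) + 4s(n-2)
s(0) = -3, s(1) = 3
Characteristic equation: x² - x - 4 = 0.
Discriminant Δ = (1)² + 4·(4) = 17.
Roots r₁,₂ = (1 ± √17)/2, so r₁ = \frac{1}{2} + \frac{\sqrt{17}}{2}, r₂ = \frac{1}{2} - \frac{\sqrt{17}}{2}.
General solution: s(n) = A·r₁^n + B·r₂^n.
From the initial conditions, A + B = -3 and r₁A + r₂B = 3.
Since r₁ - r₂ = √17: A = (3 - (-3)r₂)/√17 = - \frac{3}{2} + \frac{9 \sqrt{17}}{34}, and B = -3 - A = - \frac{3}{2} - \frac{9 \sqrt{17}}{34}.
So s(n) = \left(- \frac{3}{2} + \frac{9 \sqrt{17}}{34}\right)\left(\frac{1}{2} + \frac{\sqrt{17}}{2}\right)^n + \left(- \frac{3}{2} - \frac{9 \sqrt{17}}{34}\right)\left(\frac{1}{2} - \frac{\sqrt{17}}{2}\right)^n.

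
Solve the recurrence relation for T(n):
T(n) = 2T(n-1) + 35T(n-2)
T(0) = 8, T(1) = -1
Characteristic equation: x² - 2x - 35 = 0, which factors as (x - (7))(x - (-5)) = 0.
Roots r₁ = 7, r₂ = -5 (distinct).
General solution: T(n) = A·(7)^n + B·(-5)^n.
From T(0) = 8: A + B = 8.
From T(1) = -1: 7A - 5B = -1.
Solving: A = \frac{13}{4}, B = \frac{19}{4}.
So T(n) = \frac{19 \left(-5\right)^{n}}{4} + \frac{13 \cdot 7^{n}}{4}.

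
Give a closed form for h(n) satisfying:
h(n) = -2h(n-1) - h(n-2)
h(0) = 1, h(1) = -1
Characteristic equation: x² + 2x + 1 = 0, which is (x - (-1))².
Repeated root r = -1.
General solution: h(n) = (A + Bn)·(-1)^n.
From h(0) = 1: A = 1.
From h(1) = -1: (A + B)·(-1) = -1 ⇒ B = 0.
So h(n) = \left(1\right) \cdot (-1)^n.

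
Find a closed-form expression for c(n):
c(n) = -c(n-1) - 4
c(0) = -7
First-order linear non-homogeneous.
Homogeneous solution: c_h(n) = A·(-1)^n.
Try constant particular solution c_p = K: K = -K - 4 ⇒ K = -2.
General: c(n) = A·(-1)^n - 2.
Apply c(0) = -7: A - 2 = -7 ⇒ A = -5.
So c(n) = - 5 \left(-1\right)^{n} - 2.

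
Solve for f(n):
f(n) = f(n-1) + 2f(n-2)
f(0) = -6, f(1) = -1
Characteristic equation: x² - x - 2 = 0, which factors as (x - (-1))(x - (2)) = 0.
Roots r₁ = -1, r₂ = 2 (distinct).
General solution: f(n) = A·(-1)^n + B·(2)^n.
From f(0) = -6: A + B = -6.
From f(1) = -1: -A + 2B = -1.
Solving: A = - \frac{11}{3}, B = - \frac{7}{3}.
So f(n) = - \frac{11 \left(-1\right)^{n}}{3} - \frac{7 \cdot 2^{n}}{3}.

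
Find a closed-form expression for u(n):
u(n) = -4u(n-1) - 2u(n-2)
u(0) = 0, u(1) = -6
Characteristic equation: x² + 4x + 2 = 0.
Discriminant Δ = (-4)² + 4·(-2) = 8.
Roots r₁,₂ = (-4 ± √8)/2, so r₁ = -2 + \sqrt{2}, r₂ = -2 - \sqrt{2}.
General solution: u(n) = A·r₁^n + B·r₂^n.
From the initial conditions, A + B = 0 and r₁A + r₂B = -6.
Since r₁ - r₂ = √8: A = (-6 - (0)r₂)/√8 = - \frac{3 \sqrt{2}}{2}, and B = 0 - A = \frac{3 \sqrt{2}}{2}.
So u(n) = \left(- \frac{3 \sqrt{2}}{2}\right)\left(-2 + \sqrt{2}\right)^n + \left(\frac{3 \sqrt{2}}{2}\right)\left(-2 - \sqrt{2}\right)^n.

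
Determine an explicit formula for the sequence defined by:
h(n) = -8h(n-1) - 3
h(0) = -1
First-order linear non-homogeneous.
Homogeneous solution: h_h(n) = A·(-8)^n.
Try constant particular solution h_p = K: K = -8K - 3 ⇒ K = - \frac{1}{3}.
General: h(n) = A·(-8)^n - \frac{1}{3}.
Apply h(0) = -1: A - \frac{1}{3} = -1 ⇒ A = - \frac{2}{3}.
So h(n) = - \frac{2 \left(-8\right)^{n}}{3} - \frac{1}{3}.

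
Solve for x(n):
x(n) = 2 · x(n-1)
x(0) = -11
Pure geometric recurrence with ratio 2.
By induction x(n) = x(0) · (2)^n = - 11 \cdot 2^{n}.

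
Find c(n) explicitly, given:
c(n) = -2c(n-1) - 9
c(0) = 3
First-order linear non-homogeneous.
Homogeneous solution: c_h(n) = A·(-2)^n.
Try constant particular solution c_p = K: K = -2K - 9 ⇒ K = -3.
General: c(n) = A·(-2)^n - 3.
Apply c(0) = 3: A - 3 = 3 ⇒ A = 6.
So c(n) = 6 \left(-2\right)^{n} - 3.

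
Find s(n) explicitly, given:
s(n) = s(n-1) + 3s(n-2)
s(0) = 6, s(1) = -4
Characteristic equation: x² - x - 3 = 0.
Discriminant Δ = (1)² + 4·(3) = 13.
Roots r₁,₂ = (1 ± √13)/2, so r₁ = \frac{1}{2} + \frac{\sqrt{13}}{2}, r₂ = \frac{1}{2} - \frac{\sqrt{13}}{2}.
General solution: s(n) = A·r₁^n + B·r₂^n.
From the initial conditions, A + B = 6 and r₁A + r₂B = -4.
Since r₁ - r₂ = √13: A = (-4 - (6)r₂)/√13 = 3 - \frac{7 \sqrt{13}}{13}, and B = 6 - A = \frac{7 \sqrt{13}}{13} + 3.
So s(n) = \left(3 - \frac{7 \sqrt{13}}{13}\right)\left(\frac{1}{2} + \frac{\sqrt{13}}{2}\right)^n + \left(\frac{7 \sqrt{13}}{13} + 3\right)\left(\frac{1}{2} - \frac{\sqrt{13}}{2}\right)^n.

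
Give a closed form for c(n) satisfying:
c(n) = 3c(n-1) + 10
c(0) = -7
First-order linear non-homogeneous.
Homogeneous solution: c_h(n) = A·(3)^n.
Try constant particular solution c_p = K: K = 3K + 10 ⇒ K = -5.
General: c(n) = A·(3)^n - 5.
Apply c(0) = -7: A - 5 = -7 ⇒ A = -2.
So c(n) = - 2 \cdot 3^{n} - 5.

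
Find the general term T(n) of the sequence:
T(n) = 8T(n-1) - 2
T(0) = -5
First-order linear non-homogeneous.
Homogeneous solution: T_h(n) = A·(8)^n.
Try constant particular solution T_p = K: K = 8K - 2 ⇒ K = \frac{2}{7}.
General: T(n) = A·(8)^n + \frac{2}{7}.
Apply T(0) = -5: A + \frac{2}{7} = -5 ⇒ A = - \frac{37}{7}.
So T(n) = \frac{2}{7} - \frac{37 \cdot 8^{n}}{7}.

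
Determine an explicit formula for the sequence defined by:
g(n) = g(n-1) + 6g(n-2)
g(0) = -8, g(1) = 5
Characteristic equation: x² - x - 6 = 0, which factors as (x - (3))(x - (-2)) = 0.
Roots r₁ = 3, r₂ = -2 (distinct).
General solution: g(n) = A·(3)^n + B·(-2)^n.
From g(0) = -8: A + B = -8.
From g(1) = 5: 3A - 2B = 5.
Solving: A = - \frac{11}{5}, B = - \frac{29}{5}.
So g(n) = - \frac{29 \left(-2\right)^{n}}{5} - \frac{11 \cdot 3^{n}}{5}.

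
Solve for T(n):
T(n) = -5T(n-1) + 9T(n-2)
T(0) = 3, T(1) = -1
Characteristic equation: x² + 5x - 9 = 0.
Discriminant Δ = (-5)² + 4·(9) = 61.
Roots r₁,₂ = (-5 ± √61)/2, so r₁ = - \frac{5}{2} + \frac{\sqrt{61}}{2}, r₂ = - \frac{\sqrt{61}}{2} - \frac{5}{2}.
General solution: T(n) = A·r₁^n + B·r₂^n.
From the initial conditions, A + B = 3 and r₁A + r₂B = -1.
Since r₁ - r₂ = √61: A = (-1 - (3)r₂)/√61 = \frac{13 \sqrt{61}}{122} + \frac{3}{2}, and B = 3 - A = \frac{3}{2} - \frac{13 \sqrt{61}}{122}.
So T(n) = \left(\frac{13 \sqrt{61}}{122} + \frac{3}{2}\right)\left(- \frac{5}{2} + \frac{\sqrt{61}}{2}\right)^n + \left(\frac{3}{2} - \frac{13 \sqrt{61}}{122}\right)\left(- \frac{\sqrt{61}}{2} - \frac{5}{2}\right)^n.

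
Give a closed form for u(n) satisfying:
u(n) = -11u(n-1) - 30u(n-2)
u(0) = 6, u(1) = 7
Characteristic equation: x² + 11x + 30 = 0, which factors as (x - (-6))(x - (-5)) = 0.
Roots r₁ = -6, r₂ = -5 (distinct).
General solution: u(n) = A·(-6)^n + B·(-5)^n.
From u(0) = 6: A + B = 6.
From u(1) = 7: -6A - 5B = 7.
Solving: A = -37, B = 43.
So u(n) = 43 \left(-5\right)^{n} - 37 \left(-6\right)^{n}.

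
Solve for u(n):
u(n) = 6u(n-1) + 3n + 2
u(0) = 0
First-order linear with linear forcing.
Homogeneous solution: u_h(n) = A·(6)^n.
Try particular u_p(n) = pn + q. Substituting:
  pn + q = 6(p(n-1) + q) + 3n + 2.
Matching the n-coefficient: p = 6p + 3 ⇒ p = - \frac{3}{5}.
Matching constants: q = -6p + 6q + 2 ⇒ q = - \frac{28}{25}.
General: u(n) = A·(6)^n - \frac{3 n}{5} - \frac{28}{25}.
Apply u(0) = 0: A - \frac{28}{25} = 0 ⇒ A = \frac{28}{25}.
So u(n) = \frac{28 \cdot 6^{n}}{25} - \frac{3 n}{5} - \frac{28}{25}.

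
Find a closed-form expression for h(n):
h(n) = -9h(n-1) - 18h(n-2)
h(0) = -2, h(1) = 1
Characteristic equation: x² + 9x + 18 = 0, which factors as (x - (-3))(x - (-6)) = 0.
Roots r₁ = -3, r₂ = -6 (distinct).
General solution: h(n) = A·(-3)^n + B·(-6)^n.
From h(0) = -2: A + B = -2.
From h(1) = 1: -3A - 6B = 1.
Solving: A = - \frac{11}{3}, B = \frac{5}{3}.
So h(n) = - \frac{11 \left(-3\right)^{n}}{3} + \frac{5 \left(-6\right)^{n}}{3}.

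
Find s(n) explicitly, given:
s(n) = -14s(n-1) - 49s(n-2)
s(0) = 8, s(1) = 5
Characteristic equation: x² + 14x + 49 = 0, which is (x - (-7))².
Repeated root r = -7.
General solution: s(n) = (A + Bn)·(-7)^n.
From s(0) = 8: A = 8.
From s(1) = 5: (A + B)·(-7) = 5 ⇒ B = - \frac{61}{7}.
So s(n) = \left(8 - \frac{61 n}{7}\right) \cdot (-7)^n.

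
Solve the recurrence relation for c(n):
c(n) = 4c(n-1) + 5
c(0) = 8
First-order linear non-homogeneous.
Homogeneous solution: c_h(n) = A·(4)^n.
Try constant particular solution c_p = K: K = 4K + 5 ⇒ K = - \frac{5}{3}.
General: c(n) = A·(4)^n - \frac{5}{3}.
Apply c(0) = 8: A - \frac{5}{3} = 8 ⇒ A = \frac{29}{3}.
So c(n) = \frac{29 \cdot 4^{n}}{3} - \frac{5}{3}.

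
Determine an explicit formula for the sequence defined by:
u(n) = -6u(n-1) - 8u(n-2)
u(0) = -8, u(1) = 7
Characteristic equation: x² + 6x + 8 = 0, which factors as (x - (-2))(x - (-4)) = 0.
Roots r₁ = -2, r₂ = -4 (distinct).
General solution: u(n) = A·(-2)^n + B·(-4)^n.
From u(0) = -8: A + B = -8.
From u(1) = 7: -2A - 4B = 7.
Solving: A = - \frac{25}{2}, B = \frac{9}{2}.
So u(n) = - \frac{25 \left(-2\right)^{n}}{2} + \frac{9 \left(-4\right)^{n}}{2}.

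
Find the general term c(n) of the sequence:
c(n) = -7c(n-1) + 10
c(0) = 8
First-order linear non-homogeneous.
Homogeneous solution: c_h(n) = A·(-7)^n.
Try constant particular solution c_p = K: K = -7K + 10 ⇒ K = \frac{5}{4}.
General: c(n) = A·(-7)^n + \frac{5}{4}.
Apply c(0) = 8: A + \frac{5}{4} = 8 ⇒ A = \frac{27}{4}.
So c(n) = \frac{27 \left(-7\right)^{n}}{4} + \frac{5}{4}.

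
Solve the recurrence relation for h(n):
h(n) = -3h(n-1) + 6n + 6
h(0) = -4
First-order linear with linear forcing.
Homogeneous solution: h_h(n) = A·(-3)^n.
Try particular h_p(n) = pn + q. Substituting:
  pn + q = -3(p(n-1) + q) + 6n + 6.
Matching the n-coefficient: p = -3p + 6 ⇒ p = \frac{3}{2}.
Matching constants: q = 3p - 3q + 6 ⇒ q = \frac{21}{8}.
General: h(n) = A·(-3)^n + \frac{3 n}{2} + \frac{21}{8}.
Apply h(0) = -4: A + \frac{21}{8} = -4 ⇒ A = - \frac{53}{8}.
So h(n) = - \frac{53 \left(-3\right)^{n}}{8} + \frac{3 n}{2} + \frac{21}{8}.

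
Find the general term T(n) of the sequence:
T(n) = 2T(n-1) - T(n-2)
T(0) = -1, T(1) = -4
Characteristic equation: x² - 2x + 1 = 0, which is (x - (1))².
Repeated root r = 1.
General solution: T(n) = (A + Bn)·(1)^n.
From T(0) = -1: A = -1.
From T(1) = -4: (A + B)·(1) = -4 ⇒ B = -3.
So T(n) = \left(- 3 n - 1\right) \cdot (1)^n.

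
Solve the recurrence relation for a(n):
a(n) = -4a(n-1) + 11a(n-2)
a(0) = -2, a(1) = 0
Characteristic equation: x² + 4x - 11 = 0.
Discriminant Δ = (-4)² + 4·(11) = 60.
Roots r₁,₂ = (-4 ± √60)/2, so r₁ = -2 + \sqrt{15}, r₂ = - \sqrt{15} - 2.
General solution: a(n) = A·r₁^n + B·r₂^n.
From the initial conditions, A + B = -2 and r₁A + r₂B = 0.
Since r₁ - r₂ = √60: A = (0 - (-2)r₂)/√60 = -1 - \frac{2 \sqrt{15}}{15}, and B = -2 - A = -1 + \frac{2 \sqrt{15}}{15}.
So a(n) = \left(-1 - \frac{2 \sqrt{15}}{15}\right)\left(-2 + \sqrt{15}\right)^n + \left(-1 + \frac{2 \sqrt{15}}{15}\right)\left(- \sqrt{15} - 2\right)^n.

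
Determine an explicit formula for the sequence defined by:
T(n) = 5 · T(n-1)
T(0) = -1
Pure geometric recurrence with ratio 5.
By induction T(n) = T(0) · (5)^n = - 5^{n}.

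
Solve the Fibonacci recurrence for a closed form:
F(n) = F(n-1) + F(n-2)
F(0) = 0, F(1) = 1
This is the Fibonacci sequence.
Characteristic equation: x² - x - 1 = 0; roots r₁ = \frac{1}{2} + \frac{\sqrt{5}}{2}, r₂ = \frac{1}{2} - \frac{\sqrt{5}}{2}.
General: F(n) = A·r₁^n + B·r₂^n. Solving with F(0)=0, F(1)=1 gives A = \frac{\sqrt{5}}{5}, B = - \frac{\sqrt{5}}{5}.
So F(n) = \frac{2^{- n} \sqrt{5} \left(- \left(1 - \sqrt{5}\right)^{n} + \left(1 + \sqrt{5}\right)^{n}\right)}{5}.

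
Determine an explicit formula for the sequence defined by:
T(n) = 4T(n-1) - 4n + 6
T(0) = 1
First-order linear with linear forcing.
Homogeneous solution: T_h(n) = A·(4)^n.
Try particular T_p(n) = pn + q. Substituting:
  pn + q = 4(p(n-1) + q) - 4n + 6.
Matching the n-coefficient: p = 4p - 4 ⇒ p = \frac{4}{3}.
Matching constants: q = -4p + 4q + 6 ⇒ q = - \frac{2}{9}.
General: T(n) = A·(4)^n + \frac{4 n}{3} - \frac{2}{9}.
Apply T(0) = 1: A - \frac{2}{9} = 1 ⇒ A = \frac{11}{9}.
So T(n) = \frac{11 \cdot 4^{n}}{9} + \frac{4 n}{3} - \frac{2}{9}.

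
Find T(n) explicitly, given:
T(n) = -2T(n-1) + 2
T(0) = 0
First-order linear non-homogeneous.
Homogeneous solution: T_h(n) = A·(-2)^n.
Try constant particular solution T_p = K: K = -2K + 2 ⇒ K = \frac{2}{3}.
General: T(n) = A·(-2)^n + \frac{2}{3}.
Apply T(0) = 0: A + \frac{2}{3} = 0 ⇒ A = - \frac{2}{3}.
So T(n) = \frac{2}{3} - \frac{2 \left(-2\right)^{n}}{3}.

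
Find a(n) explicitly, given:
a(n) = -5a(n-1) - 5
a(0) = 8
First-order linear non-homogeneous.
Homogeneous solution: a_h(n) = A·(-5)^n.
Try constant particular solution a_p = K: K = -5K - 5 ⇒ K = - \frac{5}{6}.
General: a(n) = A·(-5)^n - \frac{5}{6}.
Apply a(0) = 8: A - \frac{5}{6} = 8 ⇒ A = \frac{53}{6}.
So a(n) = \frac{53 \left(-5\right)^{n}}{6} - \frac{5}{6}.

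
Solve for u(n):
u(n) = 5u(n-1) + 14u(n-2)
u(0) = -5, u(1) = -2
Characteristic equation: x² - 5x - 14 = 0, which factors as (x - (7))(x - (-2)) = 0.
Roots r₁ = 7, r₂ = -2 (distinct).
General solution: u(n) = A·(7)^n + B·(-2)^n.
From u(0) = -5: A + B = -5.
From u(1) = -2: 7A - 2B = -2.
Solving: A = - \frac{4}{3}, B = - \frac{11}{3}.
So u(n) = - \frac{11 \left(-2\right)^{n}}{3} - \frac{4 \cdot 7^{n}}{3}.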